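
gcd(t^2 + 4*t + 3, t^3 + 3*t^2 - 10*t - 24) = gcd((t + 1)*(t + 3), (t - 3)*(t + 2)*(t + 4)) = 1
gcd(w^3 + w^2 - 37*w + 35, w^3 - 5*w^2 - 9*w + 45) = w - 5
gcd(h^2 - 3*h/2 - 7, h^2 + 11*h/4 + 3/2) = h + 2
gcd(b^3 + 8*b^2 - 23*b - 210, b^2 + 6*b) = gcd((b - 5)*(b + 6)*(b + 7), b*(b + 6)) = b + 6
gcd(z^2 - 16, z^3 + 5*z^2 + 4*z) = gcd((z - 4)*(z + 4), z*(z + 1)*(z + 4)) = z + 4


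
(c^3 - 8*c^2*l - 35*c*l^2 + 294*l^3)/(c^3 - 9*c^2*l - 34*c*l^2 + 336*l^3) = (c - 7*l)/(c - 8*l)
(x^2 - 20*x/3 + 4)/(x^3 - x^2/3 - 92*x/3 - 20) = (3*x - 2)/(3*x^2 + 17*x + 10)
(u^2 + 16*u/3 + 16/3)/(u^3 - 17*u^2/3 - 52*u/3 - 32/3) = (u + 4)/(u^2 - 7*u - 8)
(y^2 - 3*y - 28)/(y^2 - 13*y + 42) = (y + 4)/(y - 6)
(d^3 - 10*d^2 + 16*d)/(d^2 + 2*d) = (d^2 - 10*d + 16)/(d + 2)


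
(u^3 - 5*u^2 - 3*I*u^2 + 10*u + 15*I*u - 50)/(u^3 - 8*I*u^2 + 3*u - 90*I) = (u^2 + u*(-5 + 2*I) - 10*I)/(u^2 - 3*I*u + 18)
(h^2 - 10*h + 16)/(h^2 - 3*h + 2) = (h - 8)/(h - 1)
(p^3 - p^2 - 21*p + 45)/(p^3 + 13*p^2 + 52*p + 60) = (p^2 - 6*p + 9)/(p^2 + 8*p + 12)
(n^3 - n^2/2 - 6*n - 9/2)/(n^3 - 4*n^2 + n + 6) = (n + 3/2)/(n - 2)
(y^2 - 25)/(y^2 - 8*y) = (y^2 - 25)/(y*(y - 8))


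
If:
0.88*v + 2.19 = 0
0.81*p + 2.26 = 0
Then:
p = -2.79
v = -2.49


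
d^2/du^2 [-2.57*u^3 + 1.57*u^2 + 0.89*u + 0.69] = 3.14 - 15.42*u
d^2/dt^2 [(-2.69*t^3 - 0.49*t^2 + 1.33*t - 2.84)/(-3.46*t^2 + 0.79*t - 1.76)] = (5.6843418860808e-14*t^5 - 1.06581410364015e-14*t^4 - 58.570114*t^3 + 163.651584*t^2 + 52.013136*t - 31.706856)/(41.421736*t^6 - 28.372692*t^5 + 69.688206*t^4 - 29.357743*t^3 + 35.448336*t^2 - 7.341312*t + 5.451776)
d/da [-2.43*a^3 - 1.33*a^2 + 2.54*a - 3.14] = -7.29*a^2 - 2.66*a + 2.54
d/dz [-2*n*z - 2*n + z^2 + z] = -2*n + 2*z + 1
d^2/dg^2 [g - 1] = 0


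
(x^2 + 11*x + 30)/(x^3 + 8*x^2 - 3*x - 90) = 1/(x - 3)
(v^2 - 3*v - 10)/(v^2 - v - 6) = (v - 5)/(v - 3)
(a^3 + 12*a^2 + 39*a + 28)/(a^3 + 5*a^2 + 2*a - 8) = (a^2 + 8*a + 7)/(a^2 + a - 2)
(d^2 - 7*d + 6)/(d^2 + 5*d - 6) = (d - 6)/(d + 6)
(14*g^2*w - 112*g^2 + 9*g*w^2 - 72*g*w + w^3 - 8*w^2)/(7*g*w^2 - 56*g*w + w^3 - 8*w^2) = (2*g + w)/w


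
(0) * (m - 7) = 0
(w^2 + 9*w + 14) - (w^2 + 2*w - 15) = 7*w + 29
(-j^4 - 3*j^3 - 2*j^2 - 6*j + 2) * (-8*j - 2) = 8*j^5 + 26*j^4 + 22*j^3 + 52*j^2 - 4*j - 4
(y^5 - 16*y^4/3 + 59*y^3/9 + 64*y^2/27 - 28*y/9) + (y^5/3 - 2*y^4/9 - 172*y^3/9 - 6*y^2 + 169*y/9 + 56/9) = 4*y^5/3 - 50*y^4/9 - 113*y^3/9 - 98*y^2/27 + 47*y/3 + 56/9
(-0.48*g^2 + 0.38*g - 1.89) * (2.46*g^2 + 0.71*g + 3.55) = -1.1808*g^4 + 0.594*g^3 - 6.0836*g^2 + 0.00710000000000011*g - 6.7095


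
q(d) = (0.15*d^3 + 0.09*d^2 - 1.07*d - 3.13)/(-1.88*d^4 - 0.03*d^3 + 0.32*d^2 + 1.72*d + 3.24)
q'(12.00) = 0.00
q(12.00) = -0.01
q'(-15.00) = 0.00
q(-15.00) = 0.00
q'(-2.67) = 0.02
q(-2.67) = 0.03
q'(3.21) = -0.03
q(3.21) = 0.00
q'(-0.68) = 2.07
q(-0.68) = -1.32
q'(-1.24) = 4.01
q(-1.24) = 0.70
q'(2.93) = -0.05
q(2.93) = 0.01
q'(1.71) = -1.73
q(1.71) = 0.43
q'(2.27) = -0.21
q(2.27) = 0.08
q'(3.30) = -0.02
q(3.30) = 0.00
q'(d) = (0.45*d^2 + 0.18*d - 1.07)/(-1.88*d^4 - 0.03*d^3 + 0.32*d^2 + 1.72*d + 3.24) + (0.15*d^3 + 0.09*d^2 - 1.07*d - 3.13)*(7.52*d^3 + 0.09*d^2 - 0.64*d - 1.72)/(-1.88*d^4 - 0.03*d^3 + 0.32*d^2 + 1.72*d + 3.24)^2 = (0.282*d^6 + 0.3384*d^5 - 5.9841*d^4 - 23.0858*d^3 + 1.6735*d^2 + 2.5864*d + 1.9168)/(3.5344*d^8 + 0.1128*d^7 - 1.2023*d^6 - 6.4864*d^5 - 12.1832*d^4 + 0.9064*d^3 + 5.032*d^2 + 11.1456*d + 10.4976)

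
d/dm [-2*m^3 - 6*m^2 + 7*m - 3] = -6*m^2 - 12*m + 7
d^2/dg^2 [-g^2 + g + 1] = -2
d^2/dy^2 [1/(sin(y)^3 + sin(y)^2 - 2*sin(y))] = (-9*sin(y)^2 - 20*sin(y) - 8 + 14/sin(y) + 4/sin(y)^2 - 8/sin(y)^3)/((sin(y) - 1)^2*(sin(y) + 2)^3)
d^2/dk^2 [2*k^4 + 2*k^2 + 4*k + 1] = 24*k^2 + 4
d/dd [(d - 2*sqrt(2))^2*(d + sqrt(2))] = 3*d*(d - 2*sqrt(2))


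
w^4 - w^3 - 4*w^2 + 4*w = w*(w - 2)*(w - 1)*(w + 2)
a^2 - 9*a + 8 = (a - 8)*(a - 1)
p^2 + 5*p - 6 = (p - 1)*(p + 6)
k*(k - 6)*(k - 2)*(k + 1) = k^4 - 7*k^3 + 4*k^2 + 12*k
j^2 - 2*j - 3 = (j - 3)*(j + 1)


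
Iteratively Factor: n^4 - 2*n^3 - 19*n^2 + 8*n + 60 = (n - 5)*(n^3 + 3*n^2 - 4*n - 12) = (n - 5)*(n + 2)*(n^2 + n - 6) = (n - 5)*(n + 2)*(n + 3)*(n - 2)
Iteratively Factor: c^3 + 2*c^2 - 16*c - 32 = (c + 4)*(c^2 - 2*c - 8) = (c + 2)*(c + 4)*(c - 4)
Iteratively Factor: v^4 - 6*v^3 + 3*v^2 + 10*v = (v + 1)*(v^3 - 7*v^2 + 10*v) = (v - 5)*(v + 1)*(v^2 - 2*v) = (v - 5)*(v - 2)*(v + 1)*(v)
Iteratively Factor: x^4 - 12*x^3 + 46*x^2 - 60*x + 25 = (x - 1)*(x^3 - 11*x^2 + 35*x - 25) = (x - 5)*(x - 1)*(x^2 - 6*x + 5) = (x - 5)*(x - 1)^2*(x - 5)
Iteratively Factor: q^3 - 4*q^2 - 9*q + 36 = (q - 3)*(q^2 - q - 12) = (q - 4)*(q - 3)*(q + 3)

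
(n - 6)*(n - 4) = n^2 - 10*n + 24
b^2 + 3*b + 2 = (b + 1)*(b + 2)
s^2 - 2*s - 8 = (s - 4)*(s + 2)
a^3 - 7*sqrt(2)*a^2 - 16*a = a*(a - 8*sqrt(2))*(a + sqrt(2))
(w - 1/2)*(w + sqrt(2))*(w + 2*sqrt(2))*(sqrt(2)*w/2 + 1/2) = sqrt(2)*w^4/2 - sqrt(2)*w^3/4 + 7*w^3/2 - 7*w^2/4 + 7*sqrt(2)*w^2/2 - 7*sqrt(2)*w/4 + 2*w - 1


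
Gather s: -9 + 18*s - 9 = 18*s - 18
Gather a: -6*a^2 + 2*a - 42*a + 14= -6*a^2 - 40*a + 14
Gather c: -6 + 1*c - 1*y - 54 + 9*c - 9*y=10*c - 10*y - 60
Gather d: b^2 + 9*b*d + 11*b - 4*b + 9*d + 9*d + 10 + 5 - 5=b^2 + 7*b + d*(9*b + 18) + 10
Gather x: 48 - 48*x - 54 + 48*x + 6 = 0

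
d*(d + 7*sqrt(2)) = d^2 + 7*sqrt(2)*d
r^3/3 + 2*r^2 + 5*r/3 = r*(r/3 + 1/3)*(r + 5)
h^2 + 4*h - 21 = (h - 3)*(h + 7)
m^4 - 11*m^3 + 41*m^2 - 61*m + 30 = (m - 5)*(m - 3)*(m - 2)*(m - 1)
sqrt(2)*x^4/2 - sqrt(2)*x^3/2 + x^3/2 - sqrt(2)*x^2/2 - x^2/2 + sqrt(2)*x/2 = x*(x - 1)*(x - sqrt(2)/2)*(sqrt(2)*x/2 + 1)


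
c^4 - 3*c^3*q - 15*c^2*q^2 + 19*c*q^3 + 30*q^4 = (c - 5*q)*(c - 2*q)*(c + q)*(c + 3*q)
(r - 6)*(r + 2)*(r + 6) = r^3 + 2*r^2 - 36*r - 72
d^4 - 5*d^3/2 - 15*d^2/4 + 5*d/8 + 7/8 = (d - 7/2)*(d - 1/2)*(d + 1/2)*(d + 1)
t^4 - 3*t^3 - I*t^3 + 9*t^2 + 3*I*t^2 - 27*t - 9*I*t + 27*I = (t - 3)*(t - 3*I)*(t - I)*(t + 3*I)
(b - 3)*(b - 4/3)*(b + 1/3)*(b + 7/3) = b^4 - 5*b^3/3 - 61*b^2/9 + 197*b/27 + 28/9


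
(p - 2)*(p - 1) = p^2 - 3*p + 2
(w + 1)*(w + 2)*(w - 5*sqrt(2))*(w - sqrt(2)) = w^4 - 6*sqrt(2)*w^3 + 3*w^3 - 18*sqrt(2)*w^2 + 12*w^2 - 12*sqrt(2)*w + 30*w + 20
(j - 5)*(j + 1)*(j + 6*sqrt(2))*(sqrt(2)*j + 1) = sqrt(2)*j^4 - 4*sqrt(2)*j^3 + 13*j^3 - 52*j^2 + sqrt(2)*j^2 - 65*j - 24*sqrt(2)*j - 30*sqrt(2)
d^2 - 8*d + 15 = (d - 5)*(d - 3)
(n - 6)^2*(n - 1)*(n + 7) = n^4 - 6*n^3 - 43*n^2 + 300*n - 252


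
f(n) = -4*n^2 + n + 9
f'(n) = 1 - 8*n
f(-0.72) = 6.21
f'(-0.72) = 6.76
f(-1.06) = 3.45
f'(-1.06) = 9.48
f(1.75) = -1.50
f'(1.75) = -13.00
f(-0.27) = 8.44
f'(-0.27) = 3.16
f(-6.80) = -182.76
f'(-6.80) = 55.40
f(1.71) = -0.99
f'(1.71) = -12.68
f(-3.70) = -49.46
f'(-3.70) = 30.60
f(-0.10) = 8.86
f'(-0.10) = 1.80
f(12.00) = -555.00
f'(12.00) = -95.00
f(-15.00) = -906.00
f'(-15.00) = 121.00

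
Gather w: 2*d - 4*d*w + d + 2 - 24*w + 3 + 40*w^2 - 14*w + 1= 3*d + 40*w^2 + w*(-4*d - 38) + 6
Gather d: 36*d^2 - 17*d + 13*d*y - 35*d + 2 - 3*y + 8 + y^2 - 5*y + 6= 36*d^2 + d*(13*y - 52) + y^2 - 8*y + 16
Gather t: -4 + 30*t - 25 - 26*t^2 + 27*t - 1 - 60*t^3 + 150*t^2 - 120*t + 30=-60*t^3 + 124*t^2 - 63*t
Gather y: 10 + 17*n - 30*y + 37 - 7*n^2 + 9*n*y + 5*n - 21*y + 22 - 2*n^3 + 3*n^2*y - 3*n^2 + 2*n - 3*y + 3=-2*n^3 - 10*n^2 + 24*n + y*(3*n^2 + 9*n - 54) + 72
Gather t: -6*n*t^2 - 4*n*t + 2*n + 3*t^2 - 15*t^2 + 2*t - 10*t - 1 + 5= 2*n + t^2*(-6*n - 12) + t*(-4*n - 8) + 4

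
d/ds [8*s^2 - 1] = 16*s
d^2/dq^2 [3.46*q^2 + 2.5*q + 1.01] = 6.92000000000000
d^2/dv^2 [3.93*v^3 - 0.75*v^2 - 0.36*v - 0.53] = 23.58*v - 1.5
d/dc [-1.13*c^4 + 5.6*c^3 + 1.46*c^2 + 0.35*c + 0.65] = -4.52*c^3 + 16.8*c^2 + 2.92*c + 0.35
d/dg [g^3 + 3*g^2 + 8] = 3*g*(g + 2)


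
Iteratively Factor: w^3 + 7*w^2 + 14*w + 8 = (w + 2)*(w^2 + 5*w + 4) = (w + 2)*(w + 4)*(w + 1)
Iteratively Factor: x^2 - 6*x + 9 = (x - 3)*(x - 3)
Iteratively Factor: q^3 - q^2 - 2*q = (q)*(q^2 - q - 2) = q*(q + 1)*(q - 2)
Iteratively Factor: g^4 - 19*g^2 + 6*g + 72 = (g + 2)*(g^3 - 2*g^2 - 15*g + 36) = (g + 2)*(g + 4)*(g^2 - 6*g + 9) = (g - 3)*(g + 2)*(g + 4)*(g - 3)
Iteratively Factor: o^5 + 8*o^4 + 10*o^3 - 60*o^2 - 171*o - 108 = (o + 3)*(o^4 + 5*o^3 - 5*o^2 - 45*o - 36) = (o - 3)*(o + 3)*(o^3 + 8*o^2 + 19*o + 12) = (o - 3)*(o + 3)^2*(o^2 + 5*o + 4) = (o - 3)*(o + 3)^2*(o + 4)*(o + 1)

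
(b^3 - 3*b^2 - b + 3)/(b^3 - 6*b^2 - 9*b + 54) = (b^2 - 1)/(b^2 - 3*b - 18)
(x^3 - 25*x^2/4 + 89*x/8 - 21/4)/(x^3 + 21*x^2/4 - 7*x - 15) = (8*x^2 - 34*x + 21)/(2*(4*x^2 + 29*x + 30))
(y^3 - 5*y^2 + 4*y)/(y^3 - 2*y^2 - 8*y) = (y - 1)/(y + 2)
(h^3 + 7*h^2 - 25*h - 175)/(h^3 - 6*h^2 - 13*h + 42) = (h^3 + 7*h^2 - 25*h - 175)/(h^3 - 6*h^2 - 13*h + 42)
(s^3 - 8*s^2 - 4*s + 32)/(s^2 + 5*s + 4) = (s^3 - 8*s^2 - 4*s + 32)/(s^2 + 5*s + 4)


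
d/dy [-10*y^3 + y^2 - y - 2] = -30*y^2 + 2*y - 1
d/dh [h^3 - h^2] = h*(3*h - 2)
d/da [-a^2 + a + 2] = 1 - 2*a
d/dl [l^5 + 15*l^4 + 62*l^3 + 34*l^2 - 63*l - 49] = 5*l^4 + 60*l^3 + 186*l^2 + 68*l - 63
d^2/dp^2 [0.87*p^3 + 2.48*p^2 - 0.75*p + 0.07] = 5.22*p + 4.96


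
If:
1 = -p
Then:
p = -1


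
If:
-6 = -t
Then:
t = 6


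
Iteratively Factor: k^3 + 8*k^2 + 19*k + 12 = (k + 4)*(k^2 + 4*k + 3) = (k + 1)*(k + 4)*(k + 3)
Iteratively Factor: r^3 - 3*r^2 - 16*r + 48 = (r - 3)*(r^2 - 16) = (r - 4)*(r - 3)*(r + 4)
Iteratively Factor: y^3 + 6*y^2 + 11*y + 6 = (y + 3)*(y^2 + 3*y + 2) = (y + 1)*(y + 3)*(y + 2)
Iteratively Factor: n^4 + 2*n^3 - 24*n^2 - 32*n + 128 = (n - 4)*(n^3 + 6*n^2 - 32) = (n - 4)*(n + 4)*(n^2 + 2*n - 8) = (n - 4)*(n + 4)^2*(n - 2)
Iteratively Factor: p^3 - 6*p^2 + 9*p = (p - 3)*(p^2 - 3*p) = (p - 3)^2*(p)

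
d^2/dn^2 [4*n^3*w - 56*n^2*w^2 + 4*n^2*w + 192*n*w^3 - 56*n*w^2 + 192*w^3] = 8*w*(3*n - 14*w + 1)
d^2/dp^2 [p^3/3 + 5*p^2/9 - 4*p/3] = 2*p + 10/9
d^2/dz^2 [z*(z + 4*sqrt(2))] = 2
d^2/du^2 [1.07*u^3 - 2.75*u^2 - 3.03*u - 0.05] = 6.42*u - 5.5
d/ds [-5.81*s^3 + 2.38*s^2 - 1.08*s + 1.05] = -17.43*s^2 + 4.76*s - 1.08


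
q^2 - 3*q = q*(q - 3)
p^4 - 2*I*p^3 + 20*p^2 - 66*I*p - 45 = (p - 3*I)^2*(p - I)*(p + 5*I)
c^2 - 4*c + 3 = (c - 3)*(c - 1)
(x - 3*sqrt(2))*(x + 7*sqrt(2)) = x^2 + 4*sqrt(2)*x - 42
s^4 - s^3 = s^3*(s - 1)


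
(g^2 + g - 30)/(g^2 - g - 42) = (g - 5)/(g - 7)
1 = 1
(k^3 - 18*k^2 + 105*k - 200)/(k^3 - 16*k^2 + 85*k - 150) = (k - 8)/(k - 6)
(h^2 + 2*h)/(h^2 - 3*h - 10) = h/(h - 5)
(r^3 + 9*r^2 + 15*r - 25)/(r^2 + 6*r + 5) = (r^2 + 4*r - 5)/(r + 1)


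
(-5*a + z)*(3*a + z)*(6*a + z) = -90*a^3 - 27*a^2*z + 4*a*z^2 + z^3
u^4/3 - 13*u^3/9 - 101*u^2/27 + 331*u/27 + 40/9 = (u/3 + 1)*(u - 5)*(u - 8/3)*(u + 1/3)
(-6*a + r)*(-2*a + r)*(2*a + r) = 24*a^3 - 4*a^2*r - 6*a*r^2 + r^3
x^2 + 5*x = x*(x + 5)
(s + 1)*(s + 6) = s^2 + 7*s + 6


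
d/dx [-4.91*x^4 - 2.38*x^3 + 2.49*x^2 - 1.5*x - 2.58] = -19.64*x^3 - 7.14*x^2 + 4.98*x - 1.5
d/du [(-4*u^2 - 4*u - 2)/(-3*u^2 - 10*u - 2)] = 4*(7*u^2 + u - 3)/(9*u^4 + 60*u^3 + 112*u^2 + 40*u + 4)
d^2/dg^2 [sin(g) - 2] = -sin(g)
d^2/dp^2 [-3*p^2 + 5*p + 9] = -6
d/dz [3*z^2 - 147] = 6*z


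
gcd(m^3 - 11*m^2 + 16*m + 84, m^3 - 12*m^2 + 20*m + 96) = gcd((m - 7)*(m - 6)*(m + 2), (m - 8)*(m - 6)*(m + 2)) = m^2 - 4*m - 12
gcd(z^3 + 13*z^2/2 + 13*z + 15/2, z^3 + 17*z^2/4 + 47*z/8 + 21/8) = z + 1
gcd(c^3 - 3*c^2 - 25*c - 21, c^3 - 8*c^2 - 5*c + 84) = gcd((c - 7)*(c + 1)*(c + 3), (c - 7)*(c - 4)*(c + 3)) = c^2 - 4*c - 21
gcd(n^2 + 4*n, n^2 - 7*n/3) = n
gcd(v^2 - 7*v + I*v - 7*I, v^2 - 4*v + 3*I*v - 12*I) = 1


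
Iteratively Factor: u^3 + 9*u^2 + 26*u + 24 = (u + 4)*(u^2 + 5*u + 6) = (u + 2)*(u + 4)*(u + 3)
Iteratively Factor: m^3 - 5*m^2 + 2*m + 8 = (m - 4)*(m^2 - m - 2) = (m - 4)*(m - 2)*(m + 1)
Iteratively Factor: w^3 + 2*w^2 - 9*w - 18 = (w - 3)*(w^2 + 5*w + 6) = (w - 3)*(w + 3)*(w + 2)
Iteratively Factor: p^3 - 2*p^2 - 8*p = (p + 2)*(p^2 - 4*p) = p*(p + 2)*(p - 4)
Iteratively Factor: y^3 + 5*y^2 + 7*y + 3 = (y + 1)*(y^2 + 4*y + 3) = (y + 1)*(y + 3)*(y + 1)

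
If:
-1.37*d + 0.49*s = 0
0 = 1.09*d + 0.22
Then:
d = -0.20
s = -0.56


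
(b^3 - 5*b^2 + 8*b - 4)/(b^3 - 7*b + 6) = (b - 2)/(b + 3)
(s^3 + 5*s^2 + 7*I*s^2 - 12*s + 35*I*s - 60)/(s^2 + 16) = (s^2 + s*(5 + 3*I) + 15*I)/(s - 4*I)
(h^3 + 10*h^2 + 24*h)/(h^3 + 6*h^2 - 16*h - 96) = h/(h - 4)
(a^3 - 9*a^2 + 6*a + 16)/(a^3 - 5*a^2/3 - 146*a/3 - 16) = 3*(a^2 - a - 2)/(3*a^2 + 19*a + 6)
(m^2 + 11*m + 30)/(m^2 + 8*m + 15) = (m + 6)/(m + 3)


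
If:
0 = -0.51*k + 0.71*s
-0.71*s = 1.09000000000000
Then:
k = -2.14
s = -1.54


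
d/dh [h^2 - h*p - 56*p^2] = 2*h - p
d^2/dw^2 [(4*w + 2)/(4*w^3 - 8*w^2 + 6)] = 4*(2*w^2*(2*w + 1)*(3*w - 4)^2 + (-6*w^2 + 8*w - (2*w + 1)*(3*w - 2))*(2*w^3 - 4*w^2 + 3))/(2*w^3 - 4*w^2 + 3)^3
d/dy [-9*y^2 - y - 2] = -18*y - 1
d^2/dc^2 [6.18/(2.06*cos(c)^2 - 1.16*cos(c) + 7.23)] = (-104.901792*(1 - cos(c)^2)^2 + 44.303184*cos(c)^3 + 307.408032*cos(c)^2 - 140.436792*cos(c) - 62.5539600000001)/(2.06*cos(c)^2 - 1.16*cos(c) + 7.23)^3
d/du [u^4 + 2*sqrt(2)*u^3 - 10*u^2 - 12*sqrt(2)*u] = 4*u^3 + 6*sqrt(2)*u^2 - 20*u - 12*sqrt(2)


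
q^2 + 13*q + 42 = (q + 6)*(q + 7)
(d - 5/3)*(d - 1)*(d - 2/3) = d^3 - 10*d^2/3 + 31*d/9 - 10/9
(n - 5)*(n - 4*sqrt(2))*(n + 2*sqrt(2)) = n^3 - 5*n^2 - 2*sqrt(2)*n^2 - 16*n + 10*sqrt(2)*n + 80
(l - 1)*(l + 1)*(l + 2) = l^3 + 2*l^2 - l - 2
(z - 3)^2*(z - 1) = z^3 - 7*z^2 + 15*z - 9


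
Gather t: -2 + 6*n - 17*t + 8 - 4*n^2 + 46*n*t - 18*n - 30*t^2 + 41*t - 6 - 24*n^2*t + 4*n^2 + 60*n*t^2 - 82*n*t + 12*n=t^2*(60*n - 30) + t*(-24*n^2 - 36*n + 24)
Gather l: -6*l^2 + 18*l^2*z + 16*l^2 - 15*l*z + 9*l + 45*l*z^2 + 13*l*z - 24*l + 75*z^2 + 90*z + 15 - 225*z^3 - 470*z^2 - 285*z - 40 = l^2*(18*z + 10) + l*(45*z^2 - 2*z - 15) - 225*z^3 - 395*z^2 - 195*z - 25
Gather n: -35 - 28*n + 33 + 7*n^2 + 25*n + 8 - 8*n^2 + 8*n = -n^2 + 5*n + 6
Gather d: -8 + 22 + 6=20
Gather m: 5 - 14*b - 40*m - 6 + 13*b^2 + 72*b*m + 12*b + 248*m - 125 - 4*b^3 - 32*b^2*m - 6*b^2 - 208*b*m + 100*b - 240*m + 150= -4*b^3 + 7*b^2 + 98*b + m*(-32*b^2 - 136*b - 32) + 24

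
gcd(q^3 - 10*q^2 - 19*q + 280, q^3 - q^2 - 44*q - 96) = q - 8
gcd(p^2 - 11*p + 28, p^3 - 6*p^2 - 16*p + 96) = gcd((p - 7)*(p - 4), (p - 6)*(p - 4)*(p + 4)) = p - 4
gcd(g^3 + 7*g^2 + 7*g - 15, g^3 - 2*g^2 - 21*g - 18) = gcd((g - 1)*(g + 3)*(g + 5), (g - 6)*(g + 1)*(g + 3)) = g + 3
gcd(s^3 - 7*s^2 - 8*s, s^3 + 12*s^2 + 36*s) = s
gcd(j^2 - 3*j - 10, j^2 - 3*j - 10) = j^2 - 3*j - 10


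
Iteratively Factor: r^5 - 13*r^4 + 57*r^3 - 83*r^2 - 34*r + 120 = (r - 2)*(r^4 - 11*r^3 + 35*r^2 - 13*r - 60) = (r - 4)*(r - 2)*(r^3 - 7*r^2 + 7*r + 15) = (r - 5)*(r - 4)*(r - 2)*(r^2 - 2*r - 3) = (r - 5)*(r - 4)*(r - 2)*(r + 1)*(r - 3)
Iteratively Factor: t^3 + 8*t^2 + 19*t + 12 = (t + 1)*(t^2 + 7*t + 12) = (t + 1)*(t + 4)*(t + 3)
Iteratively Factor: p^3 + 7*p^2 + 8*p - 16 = (p + 4)*(p^2 + 3*p - 4) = (p - 1)*(p + 4)*(p + 4)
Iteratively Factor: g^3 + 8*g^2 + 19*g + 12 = (g + 4)*(g^2 + 4*g + 3) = (g + 1)*(g + 4)*(g + 3)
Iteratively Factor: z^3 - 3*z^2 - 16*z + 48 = (z - 3)*(z^2 - 16) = (z - 4)*(z - 3)*(z + 4)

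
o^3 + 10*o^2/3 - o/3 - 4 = (o - 1)*(o + 4/3)*(o + 3)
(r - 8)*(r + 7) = r^2 - r - 56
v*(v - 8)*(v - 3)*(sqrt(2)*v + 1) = sqrt(2)*v^4 - 11*sqrt(2)*v^3 + v^3 - 11*v^2 + 24*sqrt(2)*v^2 + 24*v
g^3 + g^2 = g^2*(g + 1)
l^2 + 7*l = l*(l + 7)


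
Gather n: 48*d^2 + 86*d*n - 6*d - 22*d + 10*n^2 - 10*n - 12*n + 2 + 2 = 48*d^2 - 28*d + 10*n^2 + n*(86*d - 22) + 4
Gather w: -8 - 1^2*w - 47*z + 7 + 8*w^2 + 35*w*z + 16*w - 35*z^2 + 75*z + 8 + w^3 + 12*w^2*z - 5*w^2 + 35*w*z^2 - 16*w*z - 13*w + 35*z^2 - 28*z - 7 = w^3 + w^2*(12*z + 3) + w*(35*z^2 + 19*z + 2)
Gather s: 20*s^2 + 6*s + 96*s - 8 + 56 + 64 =20*s^2 + 102*s + 112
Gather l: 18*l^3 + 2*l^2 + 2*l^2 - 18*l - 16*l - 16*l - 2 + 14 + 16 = 18*l^3 + 4*l^2 - 50*l + 28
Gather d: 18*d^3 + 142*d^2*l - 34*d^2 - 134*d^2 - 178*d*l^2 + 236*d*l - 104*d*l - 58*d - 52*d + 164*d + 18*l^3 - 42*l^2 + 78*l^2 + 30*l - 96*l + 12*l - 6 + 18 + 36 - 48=18*d^3 + d^2*(142*l - 168) + d*(-178*l^2 + 132*l + 54) + 18*l^3 + 36*l^2 - 54*l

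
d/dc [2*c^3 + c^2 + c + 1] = 6*c^2 + 2*c + 1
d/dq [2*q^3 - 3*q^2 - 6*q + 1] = 6*q^2 - 6*q - 6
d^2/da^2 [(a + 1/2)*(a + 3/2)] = 2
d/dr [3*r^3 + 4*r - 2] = 9*r^2 + 4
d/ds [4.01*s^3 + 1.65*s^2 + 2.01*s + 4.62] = 12.03*s^2 + 3.3*s + 2.01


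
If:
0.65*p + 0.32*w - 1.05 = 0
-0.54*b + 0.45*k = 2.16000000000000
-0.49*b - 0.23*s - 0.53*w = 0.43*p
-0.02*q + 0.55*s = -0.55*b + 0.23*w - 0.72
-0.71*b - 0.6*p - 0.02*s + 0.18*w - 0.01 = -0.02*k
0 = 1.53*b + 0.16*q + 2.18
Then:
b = -1.35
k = 3.18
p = 1.66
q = -0.73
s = -0.02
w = -0.09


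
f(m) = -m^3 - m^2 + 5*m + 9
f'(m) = -3*m^2 - 2*m + 5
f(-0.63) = 5.70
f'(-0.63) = 5.07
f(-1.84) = 2.64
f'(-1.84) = -1.48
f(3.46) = -27.09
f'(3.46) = -37.83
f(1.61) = 10.28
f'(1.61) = -6.00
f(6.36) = -256.91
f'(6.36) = -129.07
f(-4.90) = 78.14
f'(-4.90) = -57.23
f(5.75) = -185.42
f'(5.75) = -105.69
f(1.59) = 10.40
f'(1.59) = -5.76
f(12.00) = -1803.00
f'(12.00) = -451.00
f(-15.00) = 3084.00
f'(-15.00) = -640.00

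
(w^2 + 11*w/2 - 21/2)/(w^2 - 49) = (w - 3/2)/(w - 7)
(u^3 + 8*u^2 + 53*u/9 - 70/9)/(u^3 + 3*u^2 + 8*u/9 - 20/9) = (u + 7)/(u + 2)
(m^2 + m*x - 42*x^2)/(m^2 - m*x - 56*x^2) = (-m + 6*x)/(-m + 8*x)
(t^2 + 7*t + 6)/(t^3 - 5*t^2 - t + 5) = (t + 6)/(t^2 - 6*t + 5)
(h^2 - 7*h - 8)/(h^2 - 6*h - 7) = (h - 8)/(h - 7)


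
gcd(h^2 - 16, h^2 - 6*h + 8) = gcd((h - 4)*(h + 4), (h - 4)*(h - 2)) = h - 4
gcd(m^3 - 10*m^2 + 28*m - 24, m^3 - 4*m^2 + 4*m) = m^2 - 4*m + 4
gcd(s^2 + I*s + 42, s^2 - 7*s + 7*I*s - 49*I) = s + 7*I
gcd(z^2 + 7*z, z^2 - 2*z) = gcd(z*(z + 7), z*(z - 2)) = z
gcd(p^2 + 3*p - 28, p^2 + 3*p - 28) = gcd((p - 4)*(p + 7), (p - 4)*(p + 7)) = p^2 + 3*p - 28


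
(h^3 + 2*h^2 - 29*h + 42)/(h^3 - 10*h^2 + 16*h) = (h^2 + 4*h - 21)/(h*(h - 8))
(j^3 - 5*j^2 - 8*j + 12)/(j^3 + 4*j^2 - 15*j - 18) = (j^3 - 5*j^2 - 8*j + 12)/(j^3 + 4*j^2 - 15*j - 18)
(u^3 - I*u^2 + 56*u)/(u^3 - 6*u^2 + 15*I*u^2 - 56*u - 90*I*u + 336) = u*(u - 8*I)/(u^2 + 2*u*(-3 + 4*I) - 48*I)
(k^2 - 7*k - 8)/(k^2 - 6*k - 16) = (k + 1)/(k + 2)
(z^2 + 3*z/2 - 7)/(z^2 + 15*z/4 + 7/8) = 4*(z - 2)/(4*z + 1)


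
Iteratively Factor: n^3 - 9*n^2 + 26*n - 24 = (n - 3)*(n^2 - 6*n + 8) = (n - 3)*(n - 2)*(n - 4)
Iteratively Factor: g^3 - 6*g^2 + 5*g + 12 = (g + 1)*(g^2 - 7*g + 12) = (g - 4)*(g + 1)*(g - 3)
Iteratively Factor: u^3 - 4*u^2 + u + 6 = (u - 2)*(u^2 - 2*u - 3) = (u - 3)*(u - 2)*(u + 1)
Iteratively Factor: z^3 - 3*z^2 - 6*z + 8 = (z - 4)*(z^2 + z - 2) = (z - 4)*(z - 1)*(z + 2)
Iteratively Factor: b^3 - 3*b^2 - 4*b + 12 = (b - 2)*(b^2 - b - 6) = (b - 2)*(b + 2)*(b - 3)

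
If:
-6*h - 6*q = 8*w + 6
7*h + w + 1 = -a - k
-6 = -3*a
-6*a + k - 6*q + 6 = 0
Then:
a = 2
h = 7*w - 3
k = 18 - 50*w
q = 2 - 25*w/3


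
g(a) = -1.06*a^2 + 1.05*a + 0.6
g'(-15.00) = 32.85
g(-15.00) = -253.65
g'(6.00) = -11.67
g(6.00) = -31.26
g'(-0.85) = 2.85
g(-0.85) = -1.06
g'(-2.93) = 7.26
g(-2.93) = -11.58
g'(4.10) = -7.64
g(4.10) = -12.91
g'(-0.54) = 2.19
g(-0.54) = -0.28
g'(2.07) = -3.34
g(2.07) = -1.77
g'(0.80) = -0.65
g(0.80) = 0.76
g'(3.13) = -5.59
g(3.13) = -6.50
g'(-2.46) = 6.27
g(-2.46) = -8.40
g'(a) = 1.05 - 2.12*a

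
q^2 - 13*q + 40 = (q - 8)*(q - 5)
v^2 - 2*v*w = v*(v - 2*w)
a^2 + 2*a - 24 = (a - 4)*(a + 6)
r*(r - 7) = r^2 - 7*r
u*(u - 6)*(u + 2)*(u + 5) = u^4 + u^3 - 32*u^2 - 60*u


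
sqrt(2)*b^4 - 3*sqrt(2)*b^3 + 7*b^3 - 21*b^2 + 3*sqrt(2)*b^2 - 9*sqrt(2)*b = b*(b - 3)*(b + 3*sqrt(2))*(sqrt(2)*b + 1)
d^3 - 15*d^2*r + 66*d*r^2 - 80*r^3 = (d - 8*r)*(d - 5*r)*(d - 2*r)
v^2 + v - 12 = (v - 3)*(v + 4)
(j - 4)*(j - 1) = j^2 - 5*j + 4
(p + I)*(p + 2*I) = p^2 + 3*I*p - 2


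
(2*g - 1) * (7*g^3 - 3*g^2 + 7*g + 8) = 14*g^4 - 13*g^3 + 17*g^2 + 9*g - 8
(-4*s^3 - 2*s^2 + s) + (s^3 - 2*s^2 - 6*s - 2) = -3*s^3 - 4*s^2 - 5*s - 2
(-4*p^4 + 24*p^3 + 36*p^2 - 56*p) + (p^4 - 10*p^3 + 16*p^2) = -3*p^4 + 14*p^3 + 52*p^2 - 56*p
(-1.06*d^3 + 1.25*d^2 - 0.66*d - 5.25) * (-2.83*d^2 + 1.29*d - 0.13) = 2.9998*d^5 - 4.9049*d^4 + 3.6181*d^3 + 13.8436*d^2 - 6.6867*d + 0.6825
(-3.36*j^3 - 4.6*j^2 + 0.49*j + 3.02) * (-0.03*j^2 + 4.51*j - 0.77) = 0.1008*j^5 - 15.0156*j^4 - 18.1735*j^3 + 5.6613*j^2 + 13.2429*j - 2.3254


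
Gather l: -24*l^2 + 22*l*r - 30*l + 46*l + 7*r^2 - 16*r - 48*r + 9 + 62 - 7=-24*l^2 + l*(22*r + 16) + 7*r^2 - 64*r + 64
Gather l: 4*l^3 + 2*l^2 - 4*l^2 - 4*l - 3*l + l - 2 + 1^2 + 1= 4*l^3 - 2*l^2 - 6*l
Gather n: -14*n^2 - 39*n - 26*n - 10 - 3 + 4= -14*n^2 - 65*n - 9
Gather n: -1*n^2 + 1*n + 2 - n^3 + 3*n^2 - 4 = -n^3 + 2*n^2 + n - 2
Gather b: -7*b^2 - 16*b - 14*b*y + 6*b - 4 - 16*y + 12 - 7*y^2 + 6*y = -7*b^2 + b*(-14*y - 10) - 7*y^2 - 10*y + 8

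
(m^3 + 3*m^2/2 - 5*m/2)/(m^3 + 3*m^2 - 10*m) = (2*m^2 + 3*m - 5)/(2*(m^2 + 3*m - 10))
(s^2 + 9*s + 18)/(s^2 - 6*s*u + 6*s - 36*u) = (s + 3)/(s - 6*u)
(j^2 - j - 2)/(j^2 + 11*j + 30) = (j^2 - j - 2)/(j^2 + 11*j + 30)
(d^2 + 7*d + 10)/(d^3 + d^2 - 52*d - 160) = (d + 2)/(d^2 - 4*d - 32)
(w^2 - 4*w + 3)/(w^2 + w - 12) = (w - 1)/(w + 4)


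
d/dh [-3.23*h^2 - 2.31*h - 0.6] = -6.46*h - 2.31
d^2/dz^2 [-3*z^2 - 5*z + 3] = -6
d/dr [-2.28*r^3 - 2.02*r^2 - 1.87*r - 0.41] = -6.84*r^2 - 4.04*r - 1.87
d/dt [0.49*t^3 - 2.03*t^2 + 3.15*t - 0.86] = 1.47*t^2 - 4.06*t + 3.15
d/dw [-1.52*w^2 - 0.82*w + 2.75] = -3.04*w - 0.82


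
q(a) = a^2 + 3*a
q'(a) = 2*a + 3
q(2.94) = 17.46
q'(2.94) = 8.88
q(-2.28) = -1.64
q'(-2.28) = -1.56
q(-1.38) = -2.24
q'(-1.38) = 0.24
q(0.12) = 0.37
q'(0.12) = 3.24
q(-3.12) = 0.37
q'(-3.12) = -3.24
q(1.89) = 9.24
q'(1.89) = 6.78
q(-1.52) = -2.25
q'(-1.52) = -0.04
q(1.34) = 5.82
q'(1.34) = 5.68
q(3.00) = 18.00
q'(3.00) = 9.00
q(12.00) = 180.00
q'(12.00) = 27.00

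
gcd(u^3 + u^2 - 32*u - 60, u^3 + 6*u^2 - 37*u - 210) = u^2 - u - 30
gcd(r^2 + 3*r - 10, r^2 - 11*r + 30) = 1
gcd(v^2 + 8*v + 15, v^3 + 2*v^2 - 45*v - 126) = v + 3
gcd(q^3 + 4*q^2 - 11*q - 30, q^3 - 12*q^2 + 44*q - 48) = 1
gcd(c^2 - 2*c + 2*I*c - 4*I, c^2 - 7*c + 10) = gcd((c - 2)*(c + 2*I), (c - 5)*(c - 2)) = c - 2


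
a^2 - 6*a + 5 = (a - 5)*(a - 1)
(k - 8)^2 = k^2 - 16*k + 64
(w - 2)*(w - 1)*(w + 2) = w^3 - w^2 - 4*w + 4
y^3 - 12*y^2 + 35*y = y*(y - 7)*(y - 5)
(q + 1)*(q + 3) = q^2 + 4*q + 3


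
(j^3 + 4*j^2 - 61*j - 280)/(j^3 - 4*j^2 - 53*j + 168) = (j + 5)/(j - 3)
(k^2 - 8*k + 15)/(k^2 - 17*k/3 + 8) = 3*(k - 5)/(3*k - 8)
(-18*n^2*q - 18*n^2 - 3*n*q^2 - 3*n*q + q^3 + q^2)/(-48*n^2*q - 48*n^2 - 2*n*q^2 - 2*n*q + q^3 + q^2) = (-18*n^2 - 3*n*q + q^2)/(-48*n^2 - 2*n*q + q^2)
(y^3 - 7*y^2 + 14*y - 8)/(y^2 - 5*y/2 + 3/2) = 2*(y^2 - 6*y + 8)/(2*y - 3)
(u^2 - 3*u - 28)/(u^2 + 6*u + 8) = (u - 7)/(u + 2)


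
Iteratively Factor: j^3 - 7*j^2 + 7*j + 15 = (j - 5)*(j^2 - 2*j - 3) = (j - 5)*(j - 3)*(j + 1)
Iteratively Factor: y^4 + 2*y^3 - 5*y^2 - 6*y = (y + 1)*(y^3 + y^2 - 6*y) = (y + 1)*(y + 3)*(y^2 - 2*y) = (y - 2)*(y + 1)*(y + 3)*(y)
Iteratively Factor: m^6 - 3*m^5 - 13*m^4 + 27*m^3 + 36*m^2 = (m + 1)*(m^5 - 4*m^4 - 9*m^3 + 36*m^2) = (m - 4)*(m + 1)*(m^4 - 9*m^2) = m*(m - 4)*(m + 1)*(m^3 - 9*m) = m*(m - 4)*(m + 1)*(m + 3)*(m^2 - 3*m) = m*(m - 4)*(m - 3)*(m + 1)*(m + 3)*(m)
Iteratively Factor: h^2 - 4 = (h + 2)*(h - 2)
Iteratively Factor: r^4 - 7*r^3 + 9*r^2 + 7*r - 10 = (r - 5)*(r^3 - 2*r^2 - r + 2) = (r - 5)*(r + 1)*(r^2 - 3*r + 2) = (r - 5)*(r - 2)*(r + 1)*(r - 1)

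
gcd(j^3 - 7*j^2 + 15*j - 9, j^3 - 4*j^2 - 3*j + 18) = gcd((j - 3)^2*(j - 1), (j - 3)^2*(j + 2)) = j^2 - 6*j + 9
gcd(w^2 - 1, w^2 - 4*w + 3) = w - 1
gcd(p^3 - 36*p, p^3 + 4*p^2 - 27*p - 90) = p + 6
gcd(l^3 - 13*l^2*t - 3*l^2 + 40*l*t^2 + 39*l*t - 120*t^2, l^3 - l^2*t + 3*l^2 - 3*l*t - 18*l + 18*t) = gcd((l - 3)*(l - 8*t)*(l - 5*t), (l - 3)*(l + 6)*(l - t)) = l - 3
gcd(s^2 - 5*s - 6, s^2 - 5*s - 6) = s^2 - 5*s - 6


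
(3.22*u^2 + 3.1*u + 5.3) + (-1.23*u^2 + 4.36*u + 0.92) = 1.99*u^2 + 7.46*u + 6.22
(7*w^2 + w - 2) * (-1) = -7*w^2 - w + 2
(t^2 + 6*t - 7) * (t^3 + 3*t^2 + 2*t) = t^5 + 9*t^4 + 13*t^3 - 9*t^2 - 14*t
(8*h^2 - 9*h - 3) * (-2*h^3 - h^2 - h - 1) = -16*h^5 + 10*h^4 + 7*h^3 + 4*h^2 + 12*h + 3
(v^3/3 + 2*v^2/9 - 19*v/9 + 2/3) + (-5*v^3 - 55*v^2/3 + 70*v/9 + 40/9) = -14*v^3/3 - 163*v^2/9 + 17*v/3 + 46/9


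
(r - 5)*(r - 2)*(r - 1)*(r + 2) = r^4 - 6*r^3 + r^2 + 24*r - 20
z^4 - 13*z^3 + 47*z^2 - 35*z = z*(z - 7)*(z - 5)*(z - 1)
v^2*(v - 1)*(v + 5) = v^4 + 4*v^3 - 5*v^2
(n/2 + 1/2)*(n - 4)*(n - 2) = n^3/2 - 5*n^2/2 + n + 4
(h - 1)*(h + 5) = h^2 + 4*h - 5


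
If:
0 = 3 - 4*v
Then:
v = 3/4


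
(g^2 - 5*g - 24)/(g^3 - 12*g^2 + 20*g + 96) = (g + 3)/(g^2 - 4*g - 12)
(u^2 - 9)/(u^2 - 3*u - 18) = (u - 3)/(u - 6)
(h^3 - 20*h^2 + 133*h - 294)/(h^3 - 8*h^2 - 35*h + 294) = (h - 6)/(h + 6)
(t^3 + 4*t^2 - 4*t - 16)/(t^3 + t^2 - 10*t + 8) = (t + 2)/(t - 1)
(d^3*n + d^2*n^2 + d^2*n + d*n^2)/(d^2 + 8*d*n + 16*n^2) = d*n*(d^2 + d*n + d + n)/(d^2 + 8*d*n + 16*n^2)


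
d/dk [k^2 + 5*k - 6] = 2*k + 5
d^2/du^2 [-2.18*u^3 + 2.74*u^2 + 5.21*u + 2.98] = 5.48 - 13.08*u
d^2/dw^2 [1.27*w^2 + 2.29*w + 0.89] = 2.54000000000000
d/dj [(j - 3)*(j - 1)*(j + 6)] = 3*j^2 + 4*j - 21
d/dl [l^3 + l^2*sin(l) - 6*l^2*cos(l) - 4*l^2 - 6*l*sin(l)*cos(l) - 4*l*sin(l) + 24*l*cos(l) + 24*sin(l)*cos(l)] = 6*l^2*sin(l) + l^2*cos(l) + 3*l^2 - 22*l*sin(l) - 16*l*cos(l) - 6*l*cos(2*l) - 8*l - 4*sin(l) - 3*sin(2*l) + 24*cos(l) + 24*cos(2*l)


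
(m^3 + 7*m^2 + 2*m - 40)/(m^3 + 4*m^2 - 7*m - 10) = (m + 4)/(m + 1)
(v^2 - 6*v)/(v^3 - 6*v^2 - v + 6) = v/(v^2 - 1)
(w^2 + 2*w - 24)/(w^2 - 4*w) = (w + 6)/w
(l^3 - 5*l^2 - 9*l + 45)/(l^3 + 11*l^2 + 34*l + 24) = (l^3 - 5*l^2 - 9*l + 45)/(l^3 + 11*l^2 + 34*l + 24)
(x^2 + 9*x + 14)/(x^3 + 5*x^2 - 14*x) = (x + 2)/(x*(x - 2))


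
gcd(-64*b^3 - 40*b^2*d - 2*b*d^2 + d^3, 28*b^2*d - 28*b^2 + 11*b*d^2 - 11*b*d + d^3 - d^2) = 4*b + d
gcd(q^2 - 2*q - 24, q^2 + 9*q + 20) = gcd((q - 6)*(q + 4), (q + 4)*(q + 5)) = q + 4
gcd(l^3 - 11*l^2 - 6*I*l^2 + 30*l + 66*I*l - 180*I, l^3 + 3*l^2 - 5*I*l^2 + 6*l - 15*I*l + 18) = l - 6*I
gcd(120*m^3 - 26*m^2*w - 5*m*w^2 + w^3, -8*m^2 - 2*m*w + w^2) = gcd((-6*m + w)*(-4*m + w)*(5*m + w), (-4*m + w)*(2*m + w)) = -4*m + w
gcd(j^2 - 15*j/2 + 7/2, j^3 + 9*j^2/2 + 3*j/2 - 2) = j - 1/2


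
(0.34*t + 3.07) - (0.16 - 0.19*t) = 0.53*t + 2.91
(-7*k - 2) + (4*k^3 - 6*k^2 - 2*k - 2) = 4*k^3 - 6*k^2 - 9*k - 4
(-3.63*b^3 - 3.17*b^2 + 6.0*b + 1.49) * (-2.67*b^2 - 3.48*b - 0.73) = 9.6921*b^5 + 21.0963*b^4 - 2.3385*b^3 - 22.5442*b^2 - 9.5652*b - 1.0877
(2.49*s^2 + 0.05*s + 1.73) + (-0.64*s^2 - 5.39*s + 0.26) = 1.85*s^2 - 5.34*s + 1.99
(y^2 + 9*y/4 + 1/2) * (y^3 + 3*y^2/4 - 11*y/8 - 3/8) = y^5 + 3*y^4 + 13*y^3/16 - 99*y^2/32 - 49*y/32 - 3/16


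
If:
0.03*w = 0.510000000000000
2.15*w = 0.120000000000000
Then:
No Solution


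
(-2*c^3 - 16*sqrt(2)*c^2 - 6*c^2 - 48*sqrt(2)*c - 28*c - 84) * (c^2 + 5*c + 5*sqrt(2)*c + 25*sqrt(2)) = -2*c^5 - 26*sqrt(2)*c^4 - 16*c^4 - 208*sqrt(2)*c^3 - 218*c^3 - 1504*c^2 - 530*sqrt(2)*c^2 - 2820*c - 1120*sqrt(2)*c - 2100*sqrt(2)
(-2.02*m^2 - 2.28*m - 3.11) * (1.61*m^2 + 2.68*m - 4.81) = -3.2522*m^4 - 9.0844*m^3 - 1.4013*m^2 + 2.632*m + 14.9591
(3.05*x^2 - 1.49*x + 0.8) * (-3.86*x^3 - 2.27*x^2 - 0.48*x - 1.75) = -11.773*x^5 - 1.1721*x^4 - 1.1697*x^3 - 6.4383*x^2 + 2.2235*x - 1.4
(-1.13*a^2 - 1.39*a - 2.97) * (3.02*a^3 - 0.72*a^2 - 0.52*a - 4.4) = -3.4126*a^5 - 3.3842*a^4 - 7.381*a^3 + 7.8332*a^2 + 7.6604*a + 13.068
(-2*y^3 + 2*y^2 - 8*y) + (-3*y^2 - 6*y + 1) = -2*y^3 - y^2 - 14*y + 1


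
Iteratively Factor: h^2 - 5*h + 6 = (h - 3)*(h - 2)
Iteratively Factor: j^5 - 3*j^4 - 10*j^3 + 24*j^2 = (j - 2)*(j^4 - j^3 - 12*j^2) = (j - 4)*(j - 2)*(j^3 + 3*j^2) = j*(j - 4)*(j - 2)*(j^2 + 3*j) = j*(j - 4)*(j - 2)*(j + 3)*(j)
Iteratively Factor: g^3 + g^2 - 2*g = (g + 2)*(g^2 - g) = (g - 1)*(g + 2)*(g)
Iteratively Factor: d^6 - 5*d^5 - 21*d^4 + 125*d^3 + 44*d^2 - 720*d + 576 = (d - 1)*(d^5 - 4*d^4 - 25*d^3 + 100*d^2 + 144*d - 576) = (d - 1)*(d + 4)*(d^4 - 8*d^3 + 7*d^2 + 72*d - 144) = (d - 3)*(d - 1)*(d + 4)*(d^3 - 5*d^2 - 8*d + 48) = (d - 4)*(d - 3)*(d - 1)*(d + 4)*(d^2 - d - 12) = (d - 4)*(d - 3)*(d - 1)*(d + 3)*(d + 4)*(d - 4)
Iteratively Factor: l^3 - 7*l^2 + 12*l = (l - 3)*(l^2 - 4*l) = l*(l - 3)*(l - 4)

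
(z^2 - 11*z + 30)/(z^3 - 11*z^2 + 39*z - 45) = (z - 6)/(z^2 - 6*z + 9)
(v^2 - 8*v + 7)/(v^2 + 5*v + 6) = (v^2 - 8*v + 7)/(v^2 + 5*v + 6)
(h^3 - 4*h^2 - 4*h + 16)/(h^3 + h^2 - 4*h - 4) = (h - 4)/(h + 1)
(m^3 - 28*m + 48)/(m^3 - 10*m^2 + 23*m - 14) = (m^2 + 2*m - 24)/(m^2 - 8*m + 7)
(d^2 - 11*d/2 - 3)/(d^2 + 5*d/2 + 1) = (d - 6)/(d + 2)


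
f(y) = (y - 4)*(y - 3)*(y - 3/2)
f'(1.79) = 1.68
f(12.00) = 756.00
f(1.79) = 0.78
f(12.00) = 756.00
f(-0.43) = -29.33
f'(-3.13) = 105.10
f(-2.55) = -147.23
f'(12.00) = 250.50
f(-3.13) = -202.36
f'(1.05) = 7.96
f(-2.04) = -107.76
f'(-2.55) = 85.36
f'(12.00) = 250.50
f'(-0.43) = 30.36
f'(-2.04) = 69.66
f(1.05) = -2.59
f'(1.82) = 1.50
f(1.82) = 0.82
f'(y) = (y - 4)*(y - 3) + (y - 4)*(y - 3/2) + (y - 3)*(y - 3/2)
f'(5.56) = 20.72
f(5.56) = 16.21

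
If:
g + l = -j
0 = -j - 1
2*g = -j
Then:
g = 1/2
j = -1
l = 1/2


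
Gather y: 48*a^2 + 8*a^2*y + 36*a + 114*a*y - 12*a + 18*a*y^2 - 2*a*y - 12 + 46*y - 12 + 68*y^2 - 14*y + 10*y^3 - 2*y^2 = 48*a^2 + 24*a + 10*y^3 + y^2*(18*a + 66) + y*(8*a^2 + 112*a + 32) - 24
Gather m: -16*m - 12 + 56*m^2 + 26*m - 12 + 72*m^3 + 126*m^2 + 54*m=72*m^3 + 182*m^2 + 64*m - 24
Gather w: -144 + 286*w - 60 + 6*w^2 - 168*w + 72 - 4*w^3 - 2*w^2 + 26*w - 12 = -4*w^3 + 4*w^2 + 144*w - 144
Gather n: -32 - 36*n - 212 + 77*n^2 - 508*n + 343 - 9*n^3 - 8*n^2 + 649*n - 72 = -9*n^3 + 69*n^2 + 105*n + 27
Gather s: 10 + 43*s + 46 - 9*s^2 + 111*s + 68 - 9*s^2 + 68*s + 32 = -18*s^2 + 222*s + 156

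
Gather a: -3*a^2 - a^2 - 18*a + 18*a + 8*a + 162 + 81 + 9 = -4*a^2 + 8*a + 252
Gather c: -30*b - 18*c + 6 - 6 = -30*b - 18*c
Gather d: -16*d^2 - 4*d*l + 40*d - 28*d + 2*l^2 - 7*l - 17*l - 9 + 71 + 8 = -16*d^2 + d*(12 - 4*l) + 2*l^2 - 24*l + 70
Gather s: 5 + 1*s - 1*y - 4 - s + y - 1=0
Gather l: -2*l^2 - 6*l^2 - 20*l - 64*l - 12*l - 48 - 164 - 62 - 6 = -8*l^2 - 96*l - 280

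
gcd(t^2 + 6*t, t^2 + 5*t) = t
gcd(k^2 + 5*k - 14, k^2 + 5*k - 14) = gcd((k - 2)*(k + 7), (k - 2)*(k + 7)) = k^2 + 5*k - 14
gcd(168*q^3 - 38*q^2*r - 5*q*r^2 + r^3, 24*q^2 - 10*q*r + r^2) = 4*q - r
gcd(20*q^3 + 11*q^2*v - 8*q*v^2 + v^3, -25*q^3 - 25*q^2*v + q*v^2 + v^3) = 5*q^2 + 4*q*v - v^2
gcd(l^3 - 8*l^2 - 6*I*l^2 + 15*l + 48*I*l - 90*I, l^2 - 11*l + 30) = l - 5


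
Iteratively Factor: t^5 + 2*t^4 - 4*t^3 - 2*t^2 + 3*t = (t)*(t^4 + 2*t^3 - 4*t^2 - 2*t + 3) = t*(t + 3)*(t^3 - t^2 - t + 1) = t*(t - 1)*(t + 3)*(t^2 - 1) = t*(t - 1)^2*(t + 3)*(t + 1)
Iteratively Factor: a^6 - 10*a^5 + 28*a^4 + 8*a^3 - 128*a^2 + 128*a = (a)*(a^5 - 10*a^4 + 28*a^3 + 8*a^2 - 128*a + 128) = a*(a - 4)*(a^4 - 6*a^3 + 4*a^2 + 24*a - 32) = a*(a - 4)*(a - 2)*(a^3 - 4*a^2 - 4*a + 16) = a*(a - 4)*(a - 2)^2*(a^2 - 2*a - 8) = a*(a - 4)*(a - 2)^2*(a + 2)*(a - 4)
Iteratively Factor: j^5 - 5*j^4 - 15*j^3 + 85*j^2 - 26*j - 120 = (j - 5)*(j^4 - 15*j^2 + 10*j + 24) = (j - 5)*(j - 3)*(j^3 + 3*j^2 - 6*j - 8) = (j - 5)*(j - 3)*(j - 2)*(j^2 + 5*j + 4) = (j - 5)*(j - 3)*(j - 2)*(j + 4)*(j + 1)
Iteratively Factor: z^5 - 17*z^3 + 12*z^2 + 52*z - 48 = (z + 2)*(z^4 - 2*z^3 - 13*z^2 + 38*z - 24) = (z - 2)*(z + 2)*(z^3 - 13*z + 12) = (z - 2)*(z - 1)*(z + 2)*(z^2 + z - 12) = (z - 2)*(z - 1)*(z + 2)*(z + 4)*(z - 3)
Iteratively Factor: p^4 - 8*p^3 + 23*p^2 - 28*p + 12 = (p - 2)*(p^3 - 6*p^2 + 11*p - 6) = (p - 2)^2*(p^2 - 4*p + 3) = (p - 2)^2*(p - 1)*(p - 3)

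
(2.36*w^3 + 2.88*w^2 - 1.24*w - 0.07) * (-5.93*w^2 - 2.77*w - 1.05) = -13.9948*w^5 - 23.6156*w^4 - 3.1024*w^3 + 0.8259*w^2 + 1.4959*w + 0.0735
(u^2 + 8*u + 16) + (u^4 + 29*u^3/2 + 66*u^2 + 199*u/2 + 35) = u^4 + 29*u^3/2 + 67*u^2 + 215*u/2 + 51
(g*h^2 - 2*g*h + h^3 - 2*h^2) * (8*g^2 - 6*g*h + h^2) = 8*g^3*h^2 - 16*g^3*h + 2*g^2*h^3 - 4*g^2*h^2 - 5*g*h^4 + 10*g*h^3 + h^5 - 2*h^4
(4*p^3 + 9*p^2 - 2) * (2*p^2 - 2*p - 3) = 8*p^5 + 10*p^4 - 30*p^3 - 31*p^2 + 4*p + 6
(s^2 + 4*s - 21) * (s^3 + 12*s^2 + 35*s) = s^5 + 16*s^4 + 62*s^3 - 112*s^2 - 735*s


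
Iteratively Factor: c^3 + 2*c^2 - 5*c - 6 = (c - 2)*(c^2 + 4*c + 3) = (c - 2)*(c + 1)*(c + 3)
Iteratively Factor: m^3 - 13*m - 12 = (m + 1)*(m^2 - m - 12) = (m + 1)*(m + 3)*(m - 4)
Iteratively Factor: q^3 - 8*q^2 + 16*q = (q - 4)*(q^2 - 4*q) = (q - 4)^2*(q)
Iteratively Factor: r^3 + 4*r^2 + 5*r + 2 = (r + 1)*(r^2 + 3*r + 2) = (r + 1)*(r + 2)*(r + 1)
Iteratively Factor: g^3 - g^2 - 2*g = (g + 1)*(g^2 - 2*g) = (g - 2)*(g + 1)*(g)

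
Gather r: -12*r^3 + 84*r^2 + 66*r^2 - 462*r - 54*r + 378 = -12*r^3 + 150*r^2 - 516*r + 378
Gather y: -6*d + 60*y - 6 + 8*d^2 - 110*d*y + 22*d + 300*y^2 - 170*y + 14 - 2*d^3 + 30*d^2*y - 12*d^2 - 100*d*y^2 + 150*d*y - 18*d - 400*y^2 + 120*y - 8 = -2*d^3 - 4*d^2 - 2*d + y^2*(-100*d - 100) + y*(30*d^2 + 40*d + 10)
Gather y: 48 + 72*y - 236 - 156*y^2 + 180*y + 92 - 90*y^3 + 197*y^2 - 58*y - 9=-90*y^3 + 41*y^2 + 194*y - 105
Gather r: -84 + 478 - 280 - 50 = 64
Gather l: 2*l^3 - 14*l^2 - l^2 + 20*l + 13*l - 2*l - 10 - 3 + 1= 2*l^3 - 15*l^2 + 31*l - 12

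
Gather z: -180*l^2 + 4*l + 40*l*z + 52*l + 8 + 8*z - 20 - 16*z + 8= -180*l^2 + 56*l + z*(40*l - 8) - 4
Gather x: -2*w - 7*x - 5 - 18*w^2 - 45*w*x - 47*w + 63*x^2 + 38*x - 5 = -18*w^2 - 49*w + 63*x^2 + x*(31 - 45*w) - 10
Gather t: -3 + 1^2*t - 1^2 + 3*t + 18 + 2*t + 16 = 6*t + 30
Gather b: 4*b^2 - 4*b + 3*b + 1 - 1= 4*b^2 - b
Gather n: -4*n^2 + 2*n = -4*n^2 + 2*n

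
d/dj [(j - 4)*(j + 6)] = 2*j + 2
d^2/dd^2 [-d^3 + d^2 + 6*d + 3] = 2 - 6*d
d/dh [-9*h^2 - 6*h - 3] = -18*h - 6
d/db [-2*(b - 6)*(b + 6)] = -4*b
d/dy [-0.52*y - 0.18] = -0.520000000000000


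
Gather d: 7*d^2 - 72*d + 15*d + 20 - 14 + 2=7*d^2 - 57*d + 8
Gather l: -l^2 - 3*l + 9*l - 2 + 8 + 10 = -l^2 + 6*l + 16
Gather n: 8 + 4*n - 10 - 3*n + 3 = n + 1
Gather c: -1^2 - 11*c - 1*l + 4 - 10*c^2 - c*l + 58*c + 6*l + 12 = -10*c^2 + c*(47 - l) + 5*l + 15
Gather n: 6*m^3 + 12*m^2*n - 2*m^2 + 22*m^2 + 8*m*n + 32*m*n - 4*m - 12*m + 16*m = 6*m^3 + 20*m^2 + n*(12*m^2 + 40*m)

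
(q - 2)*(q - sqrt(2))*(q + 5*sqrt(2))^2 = q^4 - 2*q^3 + 9*sqrt(2)*q^3 - 18*sqrt(2)*q^2 + 30*q^2 - 50*sqrt(2)*q - 60*q + 100*sqrt(2)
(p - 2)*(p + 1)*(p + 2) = p^3 + p^2 - 4*p - 4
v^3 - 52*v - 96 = (v - 8)*(v + 2)*(v + 6)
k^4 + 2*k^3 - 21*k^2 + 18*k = k*(k - 3)*(k - 1)*(k + 6)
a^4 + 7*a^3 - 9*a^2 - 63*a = a*(a - 3)*(a + 3)*(a + 7)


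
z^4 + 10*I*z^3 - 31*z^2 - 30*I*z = z*(z + 2*I)*(z + 3*I)*(z + 5*I)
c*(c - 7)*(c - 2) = c^3 - 9*c^2 + 14*c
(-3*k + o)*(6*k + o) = -18*k^2 + 3*k*o + o^2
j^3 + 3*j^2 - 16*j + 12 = (j - 2)*(j - 1)*(j + 6)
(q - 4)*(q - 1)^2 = q^3 - 6*q^2 + 9*q - 4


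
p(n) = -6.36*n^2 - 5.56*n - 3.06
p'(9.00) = -120.04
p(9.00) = -568.26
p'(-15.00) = 185.24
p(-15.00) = -1350.66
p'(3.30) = -47.54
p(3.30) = -90.67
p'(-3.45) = 38.32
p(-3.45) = -59.58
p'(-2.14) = 21.66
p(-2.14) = -20.29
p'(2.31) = -34.94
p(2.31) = -49.84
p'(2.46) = -36.85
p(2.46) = -55.23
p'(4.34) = -60.76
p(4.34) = -146.98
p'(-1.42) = 12.50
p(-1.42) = -7.99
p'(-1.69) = 15.94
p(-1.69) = -11.83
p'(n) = -12.72*n - 5.56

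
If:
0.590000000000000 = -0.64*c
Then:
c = -0.92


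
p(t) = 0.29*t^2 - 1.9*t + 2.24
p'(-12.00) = -8.86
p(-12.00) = 66.80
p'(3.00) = -0.16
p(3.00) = -0.85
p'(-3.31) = -3.82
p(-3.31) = 11.71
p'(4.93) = 0.96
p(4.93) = -0.08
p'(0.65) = -1.52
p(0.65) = 1.13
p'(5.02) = 1.01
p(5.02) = 0.01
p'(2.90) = -0.22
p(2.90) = -0.83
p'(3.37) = 0.05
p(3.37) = -0.87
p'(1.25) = -1.18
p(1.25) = 0.32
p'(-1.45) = -2.74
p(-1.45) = 5.60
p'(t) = 0.58*t - 1.9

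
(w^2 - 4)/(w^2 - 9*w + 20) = (w^2 - 4)/(w^2 - 9*w + 20)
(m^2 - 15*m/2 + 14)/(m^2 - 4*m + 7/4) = 2*(m - 4)/(2*m - 1)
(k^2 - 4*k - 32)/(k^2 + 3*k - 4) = (k - 8)/(k - 1)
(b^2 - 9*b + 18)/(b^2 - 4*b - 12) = (b - 3)/(b + 2)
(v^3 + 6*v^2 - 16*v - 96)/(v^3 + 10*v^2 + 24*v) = (v - 4)/v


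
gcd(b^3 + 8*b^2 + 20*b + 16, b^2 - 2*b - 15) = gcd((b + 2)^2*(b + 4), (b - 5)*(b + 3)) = 1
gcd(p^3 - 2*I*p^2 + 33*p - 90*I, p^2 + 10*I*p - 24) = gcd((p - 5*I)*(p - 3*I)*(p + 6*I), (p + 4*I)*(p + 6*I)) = p + 6*I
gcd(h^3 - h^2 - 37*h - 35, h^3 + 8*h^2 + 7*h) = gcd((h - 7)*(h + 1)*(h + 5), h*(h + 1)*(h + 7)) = h + 1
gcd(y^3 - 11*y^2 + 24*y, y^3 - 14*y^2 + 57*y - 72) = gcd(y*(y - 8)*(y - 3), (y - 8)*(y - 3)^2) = y^2 - 11*y + 24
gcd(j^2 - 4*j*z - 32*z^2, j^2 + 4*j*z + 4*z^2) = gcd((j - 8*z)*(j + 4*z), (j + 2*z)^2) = 1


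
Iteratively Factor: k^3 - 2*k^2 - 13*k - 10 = (k + 2)*(k^2 - 4*k - 5) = (k + 1)*(k + 2)*(k - 5)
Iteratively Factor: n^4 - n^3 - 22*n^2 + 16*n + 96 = (n - 3)*(n^3 + 2*n^2 - 16*n - 32) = (n - 4)*(n - 3)*(n^2 + 6*n + 8) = (n - 4)*(n - 3)*(n + 4)*(n + 2)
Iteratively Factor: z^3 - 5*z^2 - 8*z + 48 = (z + 3)*(z^2 - 8*z + 16) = (z - 4)*(z + 3)*(z - 4)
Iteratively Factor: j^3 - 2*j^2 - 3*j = (j)*(j^2 - 2*j - 3) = j*(j + 1)*(j - 3)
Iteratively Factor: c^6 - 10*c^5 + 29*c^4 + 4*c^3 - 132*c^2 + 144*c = (c - 3)*(c^5 - 7*c^4 + 8*c^3 + 28*c^2 - 48*c) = c*(c - 3)*(c^4 - 7*c^3 + 8*c^2 + 28*c - 48) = c*(c - 3)^2*(c^3 - 4*c^2 - 4*c + 16) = c*(c - 3)^2*(c - 2)*(c^2 - 2*c - 8) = c*(c - 3)^2*(c - 2)*(c + 2)*(c - 4)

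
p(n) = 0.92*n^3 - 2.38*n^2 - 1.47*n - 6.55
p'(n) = 2.76*n^2 - 4.76*n - 1.47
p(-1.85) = -17.80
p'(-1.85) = 16.78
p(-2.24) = -25.54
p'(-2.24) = 23.04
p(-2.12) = -22.90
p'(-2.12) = 21.03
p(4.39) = 18.97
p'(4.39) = 30.82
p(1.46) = -10.91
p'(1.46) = -2.54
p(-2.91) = -45.10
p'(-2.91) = 35.75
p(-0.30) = -6.35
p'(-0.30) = 0.21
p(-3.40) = -65.22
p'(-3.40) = 46.62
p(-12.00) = -1921.39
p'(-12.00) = 453.09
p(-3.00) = -48.40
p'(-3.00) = 37.65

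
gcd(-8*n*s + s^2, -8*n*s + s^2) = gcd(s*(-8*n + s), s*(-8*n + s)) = -8*n*s + s^2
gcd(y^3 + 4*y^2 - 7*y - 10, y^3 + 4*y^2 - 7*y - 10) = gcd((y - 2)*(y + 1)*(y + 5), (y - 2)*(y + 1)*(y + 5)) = y^3 + 4*y^2 - 7*y - 10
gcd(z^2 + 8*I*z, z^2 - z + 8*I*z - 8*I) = z + 8*I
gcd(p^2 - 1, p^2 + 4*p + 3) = p + 1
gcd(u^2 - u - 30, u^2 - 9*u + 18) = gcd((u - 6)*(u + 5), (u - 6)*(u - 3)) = u - 6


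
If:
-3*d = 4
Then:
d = -4/3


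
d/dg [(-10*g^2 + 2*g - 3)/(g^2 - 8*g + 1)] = 2*(39*g^2 - 7*g - 11)/(g^4 - 16*g^3 + 66*g^2 - 16*g + 1)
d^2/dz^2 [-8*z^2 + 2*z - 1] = -16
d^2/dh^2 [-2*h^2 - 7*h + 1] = -4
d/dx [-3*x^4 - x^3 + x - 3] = -12*x^3 - 3*x^2 + 1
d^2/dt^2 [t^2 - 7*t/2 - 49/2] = 2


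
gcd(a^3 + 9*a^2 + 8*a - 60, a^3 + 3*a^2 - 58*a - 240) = a^2 + 11*a + 30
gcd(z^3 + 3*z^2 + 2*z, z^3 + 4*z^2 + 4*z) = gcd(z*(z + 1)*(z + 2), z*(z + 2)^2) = z^2 + 2*z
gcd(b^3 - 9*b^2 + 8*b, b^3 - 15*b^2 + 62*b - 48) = b^2 - 9*b + 8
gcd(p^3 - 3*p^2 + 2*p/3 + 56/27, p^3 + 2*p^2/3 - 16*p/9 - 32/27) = p^2 - 2*p/3 - 8/9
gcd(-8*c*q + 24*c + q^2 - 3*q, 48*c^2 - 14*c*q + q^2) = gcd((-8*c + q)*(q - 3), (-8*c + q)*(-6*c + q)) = -8*c + q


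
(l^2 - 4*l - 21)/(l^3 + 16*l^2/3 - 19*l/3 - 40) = 3*(l - 7)/(3*l^2 + 7*l - 40)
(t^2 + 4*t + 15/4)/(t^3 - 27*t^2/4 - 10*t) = (4*t^2 + 16*t + 15)/(t*(4*t^2 - 27*t - 40))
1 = 1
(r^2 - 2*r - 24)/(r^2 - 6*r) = (r + 4)/r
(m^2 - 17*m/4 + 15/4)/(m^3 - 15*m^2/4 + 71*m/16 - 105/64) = 16*(m - 3)/(16*m^2 - 40*m + 21)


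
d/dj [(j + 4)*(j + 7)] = 2*j + 11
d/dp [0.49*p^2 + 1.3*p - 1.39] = 0.98*p + 1.3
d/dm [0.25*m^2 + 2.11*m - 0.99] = 0.5*m + 2.11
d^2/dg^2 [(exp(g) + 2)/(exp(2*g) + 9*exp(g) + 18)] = (exp(3*g) - exp(2*g) - 54*exp(g) - 144)*exp(2*g)/(exp(6*g) + 27*exp(5*g) + 297*exp(4*g) + 1701*exp(3*g) + 5346*exp(2*g) + 8748*exp(g) + 5832)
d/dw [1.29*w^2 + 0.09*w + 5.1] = 2.58*w + 0.09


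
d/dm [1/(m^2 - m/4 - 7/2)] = 4*(1 - 8*m)/(-4*m^2 + m + 14)^2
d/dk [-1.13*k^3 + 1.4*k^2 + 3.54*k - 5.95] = -3.39*k^2 + 2.8*k + 3.54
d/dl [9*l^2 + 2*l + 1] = 18*l + 2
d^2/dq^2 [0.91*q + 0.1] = 0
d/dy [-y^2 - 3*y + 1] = -2*y - 3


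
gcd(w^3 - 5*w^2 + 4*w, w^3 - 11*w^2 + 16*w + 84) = 1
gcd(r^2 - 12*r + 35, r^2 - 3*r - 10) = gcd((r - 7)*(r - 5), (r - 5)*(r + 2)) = r - 5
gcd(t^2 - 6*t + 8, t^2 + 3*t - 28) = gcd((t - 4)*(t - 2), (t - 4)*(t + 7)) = t - 4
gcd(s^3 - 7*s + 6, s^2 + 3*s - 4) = s - 1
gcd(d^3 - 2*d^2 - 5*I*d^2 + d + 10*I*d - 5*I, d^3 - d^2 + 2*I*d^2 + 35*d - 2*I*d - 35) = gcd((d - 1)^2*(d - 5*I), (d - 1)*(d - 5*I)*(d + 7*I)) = d^2 + d*(-1 - 5*I) + 5*I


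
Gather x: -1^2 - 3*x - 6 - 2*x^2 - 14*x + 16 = -2*x^2 - 17*x + 9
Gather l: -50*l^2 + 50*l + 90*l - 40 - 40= -50*l^2 + 140*l - 80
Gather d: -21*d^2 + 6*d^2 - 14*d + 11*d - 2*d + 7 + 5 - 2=-15*d^2 - 5*d + 10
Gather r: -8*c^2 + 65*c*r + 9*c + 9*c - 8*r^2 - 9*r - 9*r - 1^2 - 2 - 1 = -8*c^2 + 18*c - 8*r^2 + r*(65*c - 18) - 4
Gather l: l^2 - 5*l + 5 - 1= l^2 - 5*l + 4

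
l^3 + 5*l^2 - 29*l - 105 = (l - 5)*(l + 3)*(l + 7)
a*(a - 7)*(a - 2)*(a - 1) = a^4 - 10*a^3 + 23*a^2 - 14*a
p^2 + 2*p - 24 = (p - 4)*(p + 6)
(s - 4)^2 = s^2 - 8*s + 16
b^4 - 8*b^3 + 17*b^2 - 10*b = b*(b - 5)*(b - 2)*(b - 1)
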